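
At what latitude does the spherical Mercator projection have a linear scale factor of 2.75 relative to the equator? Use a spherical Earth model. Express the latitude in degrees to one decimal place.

68.7°

Mercator scale is k = sec φ = 1/cos φ.
1/cos φ = 2.75  ⇒  cos φ = 0.3636  ⇒  φ = arccos(0.3636) ≈ 68.7°.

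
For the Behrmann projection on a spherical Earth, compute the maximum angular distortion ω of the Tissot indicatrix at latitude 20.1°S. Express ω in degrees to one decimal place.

9.3°

Behrmann is a cylindrical equal-area projection with standard parallels at ±30°. Cylindrical equal-area (φ₀ = 30°): h = cos φ / cos 30° along meridians, k = cos 30° / cos φ along parallels; h·k = 1.
At 20.1°: h = 1.084, k = 0.9222; principal scales a = 1.084, b = 0.9222.
sin(ω/2) = (a − b)/(a + b) = 0.1622/2.007 = 0.08082, so ω = 2 arcsin(0.08082) ≈ 9.3°.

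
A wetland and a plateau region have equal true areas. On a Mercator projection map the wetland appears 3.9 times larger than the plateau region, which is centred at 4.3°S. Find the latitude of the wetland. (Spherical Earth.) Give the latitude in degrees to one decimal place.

59.7°

Mercator areal scale is sec²φ, so apparent-area ratio = sec²φ₁ / sec²φ₂ = cos²φ₂ / cos²φ₁.
cos²φ₂ / cos²φ₁ = 3.9  ⇒  cos φ₁ = cos 4.3° / √3.9 = 0.9972/1.975 = 0.5049.
φ₁ = arccos(0.5049) ≈ 59.7°.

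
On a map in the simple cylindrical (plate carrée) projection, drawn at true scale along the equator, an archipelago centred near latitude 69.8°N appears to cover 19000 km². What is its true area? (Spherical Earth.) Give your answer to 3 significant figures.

In the plate carrée (x = Rλ, y = Rφ), meridians are true-scale (h = 1) and parallels are stretched by k = sec φ.
Areal scale = h·k = 1 × sec φ; at 69.8°, h = 1.000, k = 2.896, so h·k = 2.896.
True area = apparent / (areal scale) = 19000 / 2.896 ≈ 6560 km².

6560 km²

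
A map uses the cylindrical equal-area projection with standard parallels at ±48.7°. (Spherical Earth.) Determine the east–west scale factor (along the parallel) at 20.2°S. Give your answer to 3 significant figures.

0.703

A cylindrical equal-area projection with standard parallel φ₀ has meridian scale h = cos φ / cos φ₀ and parallel scale k = cos φ₀ / cos φ (so areas are preserved, h·k = 1).
k = cos 48.7° / cos 20.2° = 0.6600/0.9385 = 0.7033.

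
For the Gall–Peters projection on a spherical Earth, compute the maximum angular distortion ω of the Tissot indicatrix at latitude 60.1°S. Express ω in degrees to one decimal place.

39.3°

Gall–Peters is a cylindrical equal-area projection with standard parallels at ±45°. A cylindrical equal-area projection with standard parallel φ₀ has meridian scale h = cos φ / cos φ₀ and parallel scale k = cos φ₀ / cos φ (so areas are preserved, h·k = 1).
At 60.1°: h = 0.7050, k = 1.419; principal scales a = 1.419, b = 0.7050.
sin(ω/2) = (a − b)/(a + b) = 0.7135/2.123 = 0.3360, so ω = 2 arcsin(0.3360) ≈ 39.3°.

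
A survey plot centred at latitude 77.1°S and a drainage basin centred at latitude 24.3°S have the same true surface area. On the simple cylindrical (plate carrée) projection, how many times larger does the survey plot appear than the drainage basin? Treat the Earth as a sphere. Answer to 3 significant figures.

Plate carrée maps x = Rλ, y = Rφ. The meridian scale is h = 1 and the parallel scale is k = 1/cos φ = sec φ.
Areal scale at 77.1°: h·k = 1.000 × 4.479 = 4.479.
Areal scale at 24.3°: h·k = 1.000 × 1.097 = 1.097.
Ratio = 4.479/1.097 ≈ 4.08.

4.08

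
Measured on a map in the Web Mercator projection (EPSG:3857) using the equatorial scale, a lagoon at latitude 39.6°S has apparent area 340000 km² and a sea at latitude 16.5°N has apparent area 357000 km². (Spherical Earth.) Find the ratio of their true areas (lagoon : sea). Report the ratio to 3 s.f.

0.615

On Mercator the areal scale is sec²φ, so true area = apparent × cos²φ.
True area of lagoon: 340000 × cos²(39.6°) = 340000 × 0.5937 = 201900 km².
True area of sea: 357000 × cos²(16.5°) = 357000 × 0.9193 = 328200 km².
Ratio = 201900 / 328200 ≈ 0.615.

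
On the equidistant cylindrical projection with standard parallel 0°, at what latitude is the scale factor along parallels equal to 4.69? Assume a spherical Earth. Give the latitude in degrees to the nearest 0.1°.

Plate carrée: h = 1, k = sec φ along parallels.
sec φ = 4.69  ⇒  cos φ = 0.2132  ⇒  φ ≈ 77.7°.

77.7°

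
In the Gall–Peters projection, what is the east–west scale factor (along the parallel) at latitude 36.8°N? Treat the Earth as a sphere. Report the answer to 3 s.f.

The Gall–Peters projection is cylindrical equal-area with φ₀ = 45°. A cylindrical equal-area projection with standard parallel φ₀ has meridian scale h = cos φ / cos φ₀ and parallel scale k = cos φ₀ / cos φ (so areas are preserved, h·k = 1).
k = cos 45° / cos 36.8° = 0.7071/0.8007 = 0.8831.

0.883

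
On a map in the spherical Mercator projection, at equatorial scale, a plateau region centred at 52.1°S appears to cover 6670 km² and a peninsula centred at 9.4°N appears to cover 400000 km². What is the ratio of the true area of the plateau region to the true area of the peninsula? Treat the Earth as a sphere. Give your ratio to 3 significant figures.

0.00646

Mercator's areal exaggeration is sec²φ; hence true area = (apparent area) · cos²φ.
True area of plateau region: 6670 × cos²(52.1°) = 6670 × 0.3773 = 2517 km².
True area of peninsula: 400000 × cos²(9.4°) = 400000 × 0.9733 = 389300 km².
Ratio = 2517 / 389300 ≈ 0.00646.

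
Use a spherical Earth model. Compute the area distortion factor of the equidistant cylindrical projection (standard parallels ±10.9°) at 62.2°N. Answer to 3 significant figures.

2.11

With standard parallel φ₀ = 10.9°, the equirectangular projection gives x = Rλ cos φ₀, y = Rφ, so h = 1 and k = cos 10.9° / cos φ.
Areal scale = h·k = 1 × cos φ₀ / cos φ; at 62.2°, h = 1.000, k = 2.105, so h·k = 2.105.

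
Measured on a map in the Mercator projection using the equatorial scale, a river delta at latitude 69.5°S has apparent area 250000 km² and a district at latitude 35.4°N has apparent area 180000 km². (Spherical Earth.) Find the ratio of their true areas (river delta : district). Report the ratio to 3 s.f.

Since Mercator area scale is 1/cos²φ, the true area equals the apparent area multiplied by cos²φ.
True area of river delta: 250000 × cos²(69.5°) = 250000 × 0.1226 = 30660 km².
True area of district: 180000 × cos²(35.4°) = 180000 × 0.6644 = 119600 km².
Ratio = 30660 / 119600 ≈ 0.256.

0.256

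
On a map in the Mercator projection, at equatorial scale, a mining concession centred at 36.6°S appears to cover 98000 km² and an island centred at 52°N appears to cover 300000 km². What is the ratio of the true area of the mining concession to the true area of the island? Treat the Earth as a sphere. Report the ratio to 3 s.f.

0.555

On Mercator the areal scale is sec²φ, so true area = apparent × cos²φ.
True area of mining concession: 98000 × cos²(36.6°) = 98000 × 0.6445 = 63160 km².
True area of island: 300000 × cos²(52°) = 300000 × 0.3790 = 113700 km².
Ratio = 63160 / 113700 ≈ 0.555.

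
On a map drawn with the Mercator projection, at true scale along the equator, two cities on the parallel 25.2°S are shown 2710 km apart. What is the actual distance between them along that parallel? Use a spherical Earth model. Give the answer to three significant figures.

2450 km

Mercator is conformal, so the point scale is isotropic: h = k = sec φ = 1/cos φ.
Along the parallel at 25.2°, map distances are exaggerated by k = sec 25.2° = 1.105.
True distance = 2710 / 1.105 = 2710 × cos 25.2° ≈ 2450 km.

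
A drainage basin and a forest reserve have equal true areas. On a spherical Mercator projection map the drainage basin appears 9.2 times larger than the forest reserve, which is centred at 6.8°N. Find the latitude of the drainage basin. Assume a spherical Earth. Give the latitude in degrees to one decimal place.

On Mercator, (apparent₁)/(apparent₂) = sec²φ₁ / sec²φ₂ when true areas are equal.
cos²φ₂ / cos²φ₁ = 9.2  ⇒  cos φ₁ = cos 6.8° / √9.2 = 0.9930/3.033 = 0.3274.
φ₁ = arccos(0.3274) ≈ 70.9°.

70.9°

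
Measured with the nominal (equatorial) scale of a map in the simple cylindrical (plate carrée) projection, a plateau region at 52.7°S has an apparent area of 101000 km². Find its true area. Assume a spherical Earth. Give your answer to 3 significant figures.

61200 km²

Plate carrée maps x = Rλ, y = Rφ. The meridian scale is h = 1 and the parallel scale is k = 1/cos φ = sec φ.
Areal scale = h·k = 1 × sec φ; at 52.7°, h = 1.000, k = 1.650, so h·k = 1.650.
True area = apparent / (areal scale) = 101000 / 1.650 ≈ 61200 km².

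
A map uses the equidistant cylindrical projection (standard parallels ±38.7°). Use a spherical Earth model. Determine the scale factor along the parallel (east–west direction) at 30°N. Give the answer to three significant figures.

0.901

The equidistant cylindrical projection with φ₀ = 38.7° has h = 1 (meridians true) and k = cos φ₀ / cos φ along parallels.
k = cos 38.7° / cos 30° = 0.7804/0.8660 = 0.9012.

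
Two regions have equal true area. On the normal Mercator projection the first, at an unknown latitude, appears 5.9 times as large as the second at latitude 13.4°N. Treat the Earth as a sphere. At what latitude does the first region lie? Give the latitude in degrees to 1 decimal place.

66.4°

On Mercator, (apparent₁)/(apparent₂) = sec²φ₁ / sec²φ₂ when true areas are equal.
cos²φ₂ / cos²φ₁ = 5.9  ⇒  cos φ₁ = cos 13.4° / √5.9 = 0.9728/2.429 = 0.4005.
φ₁ = arccos(0.4005) ≈ 66.4°.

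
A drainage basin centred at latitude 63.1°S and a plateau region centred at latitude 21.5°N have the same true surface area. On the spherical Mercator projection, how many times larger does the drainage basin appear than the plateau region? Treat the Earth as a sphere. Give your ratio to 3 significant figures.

4.23

Mercator is conformal with k = sec φ, so areal scale = k² = sec²φ.
At 63.1°: sec²(63.1°) = 1/0.4524² = 4.885.
At 21.5°: sec²(21.5°) = 1/0.9304² = 1.155.
Ratio = 4.885/1.155 = cos²(21.5°)/cos²(63.1°) ≈ 4.23.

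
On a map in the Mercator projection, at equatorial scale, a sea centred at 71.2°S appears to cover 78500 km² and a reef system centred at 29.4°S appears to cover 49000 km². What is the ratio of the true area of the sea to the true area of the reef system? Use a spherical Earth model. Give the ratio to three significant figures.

Mercator's areal exaggeration is sec²φ; hence true area = (apparent area) · cos²φ.
True area of sea: 78500 × cos²(71.2°) = 78500 × 0.1039 = 8153 km².
True area of reef system: 49000 × cos²(29.4°) = 49000 × 0.7590 = 37190 km².
Ratio = 8153 / 37190 ≈ 0.219.

0.219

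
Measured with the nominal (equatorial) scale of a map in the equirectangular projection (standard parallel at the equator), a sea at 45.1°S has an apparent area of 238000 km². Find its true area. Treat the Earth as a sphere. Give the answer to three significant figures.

168000 km²

Plate carrée maps x = Rλ, y = Rφ. The meridian scale is h = 1 and the parallel scale is k = 1/cos φ = sec φ.
Areal scale = h·k = 1 × sec φ; at 45.1°, h = 1.000, k = 1.417, so h·k = 1.417.
True area = apparent / (areal scale) = 238000 / 1.417 ≈ 168000 km².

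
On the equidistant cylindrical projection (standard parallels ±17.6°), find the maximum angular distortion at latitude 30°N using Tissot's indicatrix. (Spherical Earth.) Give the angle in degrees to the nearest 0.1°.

5.5°

The equidistant cylindrical projection with φ₀ = 17.6° has h = 1 (meridians true) and k = cos φ₀ / cos φ along parallels.
At 30°: h = 1.000, k = 1.101; principal scales a = 1.101, b = 1.000.
sin(ω/2) = (a − b)/(a + b) = 0.1006/2.101 = 0.04791, so ω = 2 arcsin(0.04791) ≈ 5.5°.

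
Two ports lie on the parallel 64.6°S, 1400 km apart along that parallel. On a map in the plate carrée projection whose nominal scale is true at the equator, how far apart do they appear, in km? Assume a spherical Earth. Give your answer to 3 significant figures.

3260 km

In the plate carrée (x = Rλ, y = Rφ), meridians are true-scale (h = 1) and parallels are stretched by k = sec φ.
Along the parallel, k = sec 64.6° = 1/0.4289 = 2.331.
Map distance = 1400 × 2.331 ≈ 3260 km.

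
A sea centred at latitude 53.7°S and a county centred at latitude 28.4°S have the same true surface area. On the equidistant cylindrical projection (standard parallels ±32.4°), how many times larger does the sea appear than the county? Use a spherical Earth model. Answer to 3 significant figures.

1.49

In the equirectangular projection with standard parallel φ₀ = 32.4° (x = Rλ cos φ₀, y = Rφ), meridians are true-scale (h = 1) and the parallel scale is k = cos φ₀ / cos φ.
Areal scale at 53.7°: h·k = 1.000 × 1.426 = 1.426.
Areal scale at 28.4°: h·k = 1.000 × 0.9598 = 0.9598.
Ratio = 1.426/0.9598 ≈ 1.49.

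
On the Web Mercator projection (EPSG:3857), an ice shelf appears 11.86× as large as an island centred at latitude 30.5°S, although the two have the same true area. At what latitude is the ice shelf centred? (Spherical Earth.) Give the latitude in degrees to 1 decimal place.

75.5°

On Mercator, (apparent₁)/(apparent₂) = sec²φ₁ / sec²φ₂ when true areas are equal.
cos²φ₂ / cos²φ₁ = 11.86  ⇒  cos φ₁ = cos 30.5° / √11.86 = 0.8616/3.444 = 0.2502.
φ₁ = arccos(0.2502) ≈ 75.5°.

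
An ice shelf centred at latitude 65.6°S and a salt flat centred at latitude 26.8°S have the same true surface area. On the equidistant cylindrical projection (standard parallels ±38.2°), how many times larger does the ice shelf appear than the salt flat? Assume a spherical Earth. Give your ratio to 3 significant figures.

2.16

The equidistant cylindrical projection with φ₀ = 38.2° has h = 1 (meridians true) and k = cos φ₀ / cos φ along parallels.
Areal scale at 65.6°: h·k = 1.000 × 1.902 = 1.902.
Areal scale at 26.8°: h·k = 1.000 × 0.8804 = 0.8804.
Ratio = 1.902/0.8804 ≈ 2.16.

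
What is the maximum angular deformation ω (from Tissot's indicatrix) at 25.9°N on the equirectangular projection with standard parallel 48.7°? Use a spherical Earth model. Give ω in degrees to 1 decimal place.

17.7°

In the equirectangular projection with standard parallel φ₀ = 48.7° (x = Rλ cos φ₀, y = Rφ), meridians are true-scale (h = 1) and the parallel scale is k = cos φ₀ / cos φ.
At 25.9°: h = 1.000, k = 0.7337; principal scales a = 1.000, b = 0.7337.
sin(ω/2) = (a − b)/(a + b) = 0.2663/1.734 = 0.1536, so ω = 2 arcsin(0.1536) ≈ 17.7°.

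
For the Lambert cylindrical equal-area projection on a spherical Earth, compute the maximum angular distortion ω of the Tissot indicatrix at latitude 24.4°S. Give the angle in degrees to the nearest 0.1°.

The Lambert cylindrical equal-area projection is the cylindrical equal-area projection with its standard parallel at the equator (φ₀ = 0). A cylindrical equal-area projection with standard parallel φ₀ has meridian scale h = cos φ / cos φ₀ and parallel scale k = cos φ₀ / cos φ (so areas are preserved, h·k = 1).
At 24.4°: h = 0.9107, k = 1.098; principal scales a = 1.098, b = 0.9107.
sin(ω/2) = (a − b)/(a + b) = 0.1874/2.009 = 0.09329, so ω = 2 arcsin(0.09329) ≈ 10.7°.

10.7°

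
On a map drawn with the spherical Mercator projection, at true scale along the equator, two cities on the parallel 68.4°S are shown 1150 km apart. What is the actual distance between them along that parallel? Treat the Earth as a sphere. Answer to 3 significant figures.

For Mercator, h = k = sec φ (a conformal cylindrical projection has a single point scale, 1/cos φ).
Along the parallel at 68.4°, map distances are exaggerated by k = sec 68.4° = 2.716.
True distance = 1150 / 2.716 = 1150 × cos 68.4° ≈ 423 km.

423 km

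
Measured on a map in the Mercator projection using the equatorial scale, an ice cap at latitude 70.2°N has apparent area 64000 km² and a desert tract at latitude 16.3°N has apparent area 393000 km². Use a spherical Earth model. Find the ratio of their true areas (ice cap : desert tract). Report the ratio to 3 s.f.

Mercator's areal exaggeration is sec²φ; hence true area = (apparent area) · cos²φ.
True area of ice cap: 64000 × cos²(70.2°) = 64000 × 0.1147 = 7344 km².
True area of desert tract: 393000 × cos²(16.3°) = 393000 × 0.9212 = 362000 km².
Ratio = 7344 / 362000 ≈ 0.0203.

0.0203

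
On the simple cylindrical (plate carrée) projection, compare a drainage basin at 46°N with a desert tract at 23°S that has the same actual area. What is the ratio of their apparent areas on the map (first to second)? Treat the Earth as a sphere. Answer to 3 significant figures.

In the plate carrée (x = Rλ, y = Rφ), meridians are true-scale (h = 1) and parallels are stretched by k = sec φ.
Areal scale at 46°: h·k = 1.000 × 1.440 = 1.440.
Areal scale at 23°: h·k = 1.000 × 1.086 = 1.086.
Ratio = 1.440/1.086 ≈ 1.33.

1.33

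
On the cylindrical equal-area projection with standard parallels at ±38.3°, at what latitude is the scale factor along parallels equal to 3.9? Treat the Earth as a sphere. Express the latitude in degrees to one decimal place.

78.4°

For cylindrical equal-area with standard parallel φ₀, h = cos φ / cos φ₀ and k = cos φ₀ / cos φ, so h·k = 1.
k = cos φ₀ / cos φ = 3.9  ⇒  cos φ = cos 38.3° / 3.9 = 0.2012.
φ = arccos(0.2012) ≈ 78.4°.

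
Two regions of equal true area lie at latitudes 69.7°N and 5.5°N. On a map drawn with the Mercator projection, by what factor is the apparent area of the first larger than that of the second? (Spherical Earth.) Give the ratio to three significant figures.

Mercator areal scale is sec²φ.
At 69.7°: sec²(69.7°) = 1/0.3469² = 8.308.
At 5.5°: sec²(5.5°) = 1/0.9954² = 1.009.
Ratio = 8.308/1.009 = cos²(5.5°)/cos²(69.7°) ≈ 8.23.

8.23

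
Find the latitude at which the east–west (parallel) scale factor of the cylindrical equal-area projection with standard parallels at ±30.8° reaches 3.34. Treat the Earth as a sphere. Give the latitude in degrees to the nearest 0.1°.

75.1°

Cylindrical equal-area (φ₀ = 30.8°): h = cos φ / cos 30.8° along meridians, k = cos 30.8° / cos φ along parallels; h·k = 1.
k = cos φ₀ / cos φ = 3.34  ⇒  cos φ = cos 30.8° / 3.34 = 0.2572.
φ = arccos(0.2572) ≈ 75.1°.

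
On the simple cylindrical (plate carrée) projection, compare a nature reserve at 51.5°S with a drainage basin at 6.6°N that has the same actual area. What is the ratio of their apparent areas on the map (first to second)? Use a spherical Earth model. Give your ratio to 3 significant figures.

Plate carrée maps x = Rλ, y = Rφ. The meridian scale is h = 1 and the parallel scale is k = 1/cos φ = sec φ.
Areal scale at 51.5°: h·k = 1.000 × 1.606 = 1.606.
Areal scale at 6.6°: h·k = 1.000 × 1.007 = 1.007.
Ratio = 1.606/1.007 ≈ 1.60.

1.60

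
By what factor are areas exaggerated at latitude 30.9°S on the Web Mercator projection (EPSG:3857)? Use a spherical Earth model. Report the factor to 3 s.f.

1.36

For Mercator, h = k = sec φ (a conformal cylindrical projection has a single point scale, 1/cos φ).
Areal scale = k² = sec²φ = 1/cos²(30.9°) = 1/0.8581² = 1.358.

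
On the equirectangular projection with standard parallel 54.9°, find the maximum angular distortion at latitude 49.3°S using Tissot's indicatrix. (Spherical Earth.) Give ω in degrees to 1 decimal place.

With standard parallel φ₀ = 54.9°, the equirectangular projection gives x = Rλ cos φ₀, y = Rφ, so h = 1 and k = cos 54.9° / cos φ.
At 49.3°: h = 1.000, k = 0.8818; principal scales a = 1.000, b = 0.8818.
sin(ω/2) = (a − b)/(a + b) = 0.1182/1.882 = 0.06283, so ω = 2 arcsin(0.06283) ≈ 7.2°.

7.2°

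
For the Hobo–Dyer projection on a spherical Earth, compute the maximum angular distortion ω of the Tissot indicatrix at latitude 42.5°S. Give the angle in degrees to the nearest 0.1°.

The Hobo–Dyer projection is cylindrical equal-area with φ₀ = 37.5°. Cylindrical equal-area (φ₀ = 37.5°): h = cos φ / cos 37.5° along meridians, k = cos 37.5° / cos φ along parallels; h·k = 1.
At 42.5°: h = 0.9293, k = 1.076; principal scales a = 1.076, b = 0.9293.
sin(ω/2) = (a − b)/(a + b) = 0.1467/2.005 = 0.07317, so ω = 2 arcsin(0.07317) ≈ 8.4°.

8.4°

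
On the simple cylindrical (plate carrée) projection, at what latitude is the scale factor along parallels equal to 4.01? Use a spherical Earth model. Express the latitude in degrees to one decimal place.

75.6°

Plate carrée: h = 1, k = sec φ along parallels.
sec φ = 4.01  ⇒  cos φ = 0.2494  ⇒  φ ≈ 75.6°.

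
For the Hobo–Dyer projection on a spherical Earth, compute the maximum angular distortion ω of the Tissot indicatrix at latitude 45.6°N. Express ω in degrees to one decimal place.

The Hobo–Dyer projection is cylindrical equal-area with φ₀ = 37.5°. A cylindrical equal-area projection with standard parallel φ₀ has meridian scale h = cos φ / cos φ₀ and parallel scale k = cos φ₀ / cos φ (so areas are preserved, h·k = 1).
At 45.6°: h = 0.8819, k = 1.134; principal scales a = 1.134, b = 0.8819.
sin(ω/2) = (a − b)/(a + b) = 0.2520/2.016 = 0.1250, so ω = 2 arcsin(0.1250) ≈ 14.4°.

14.4°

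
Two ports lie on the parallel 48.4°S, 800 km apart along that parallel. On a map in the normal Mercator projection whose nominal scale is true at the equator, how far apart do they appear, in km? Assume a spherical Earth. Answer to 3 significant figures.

1200 km

The Mercator projection is conformal; its linear scale factor is the same in every direction and equals sec φ = 1/cos φ.
Along the parallel, k = sec 48.4° = 1/0.6639 = 1.506.
Map distance = 800 × 1.506 ≈ 1200 km.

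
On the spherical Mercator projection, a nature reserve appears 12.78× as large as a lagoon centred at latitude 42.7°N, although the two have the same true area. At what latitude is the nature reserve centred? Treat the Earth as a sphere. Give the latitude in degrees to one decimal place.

78.1°

On Mercator, (apparent₁)/(apparent₂) = sec²φ₁ / sec²φ₂ when true areas are equal.
cos²φ₂ / cos²φ₁ = 12.78  ⇒  cos φ₁ = cos 42.7° / √12.78 = 0.7349/3.575 = 0.2056.
φ₁ = arccos(0.2056) ≈ 78.1°.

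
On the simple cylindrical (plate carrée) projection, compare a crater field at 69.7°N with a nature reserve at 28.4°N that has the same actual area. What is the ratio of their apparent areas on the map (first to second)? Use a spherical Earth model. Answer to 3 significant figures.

For the equirectangular projection with φ₀ = 0 (plate carrée), h = 1 along meridians and k = sec φ along parallels.
Areal scale at 69.7°: h·k = 1.000 × 2.882 = 2.882.
Areal scale at 28.4°: h·k = 1.000 × 1.137 = 1.137.
Ratio = 2.882/1.137 ≈ 2.54.

2.54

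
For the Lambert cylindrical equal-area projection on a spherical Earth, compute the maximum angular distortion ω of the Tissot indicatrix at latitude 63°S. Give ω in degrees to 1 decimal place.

The Lambert cylindrical equal-area projection is the cylindrical equal-area projection with its standard parallel at the equator (φ₀ = 0). Cylindrical equal-area (φ₀ = 0°): h = cos φ / cos 0° along meridians, k = cos 0° / cos φ along parallels; h·k = 1.
At 63°: h = 0.4540, k = 2.203; principal scales a = 2.203, b = 0.4540.
sin(ω/2) = (a − b)/(a + b) = 1.749/2.657 = 0.6582, so ω = 2 arcsin(0.6582) ≈ 82.3°.

82.3°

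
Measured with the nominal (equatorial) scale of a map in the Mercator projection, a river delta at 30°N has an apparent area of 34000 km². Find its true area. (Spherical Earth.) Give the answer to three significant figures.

25500 km²

Mercator is conformal, so the point scale is isotropic: h = k = sec φ = 1/cos φ.
Areal scale = k² = sec²φ = 1/cos²(30°) = 1/0.8660² = 1.333.
True area = apparent / (areal scale) = 34000 / 1.333 ≈ 25500 km².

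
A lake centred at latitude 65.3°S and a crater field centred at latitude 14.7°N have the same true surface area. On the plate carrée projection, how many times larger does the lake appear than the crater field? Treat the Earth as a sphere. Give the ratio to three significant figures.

Plate carrée maps x = Rλ, y = Rφ. The meridian scale is h = 1 and the parallel scale is k = 1/cos φ = sec φ.
Areal scale at 65.3°: h·k = 1.000 × 2.393 = 2.393.
Areal scale at 14.7°: h·k = 1.000 × 1.034 = 1.034.
Ratio = 2.393/1.034 ≈ 2.31.

2.31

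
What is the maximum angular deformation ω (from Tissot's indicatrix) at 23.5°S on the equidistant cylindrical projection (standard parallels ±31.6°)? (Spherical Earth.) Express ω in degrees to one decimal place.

The equidistant cylindrical projection with φ₀ = 31.6° has h = 1 (meridians true) and k = cos φ₀ / cos φ along parallels.
At 23.5°: h = 1.000, k = 0.9288; principal scales a = 1.000, b = 0.9288.
sin(ω/2) = (a − b)/(a + b) = 0.07124/1.929 = 0.03694, so ω = 2 arcsin(0.03694) ≈ 4.2°.

4.2°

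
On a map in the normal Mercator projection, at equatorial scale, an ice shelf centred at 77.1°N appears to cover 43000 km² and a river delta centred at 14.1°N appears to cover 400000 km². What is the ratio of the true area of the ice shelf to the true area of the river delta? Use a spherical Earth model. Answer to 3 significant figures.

0.00570

On Mercator the areal scale is sec²φ, so true area = apparent × cos²φ.
True area of ice shelf: 43000 × cos²(77.1°) = 43000 × 0.04984 = 2143 km².
True area of river delta: 400000 × cos²(14.1°) = 400000 × 0.9407 = 376300 km².
Ratio = 2143 / 376300 ≈ 0.00570.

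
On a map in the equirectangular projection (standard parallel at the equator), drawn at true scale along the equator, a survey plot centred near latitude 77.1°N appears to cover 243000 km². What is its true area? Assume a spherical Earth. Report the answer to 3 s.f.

54200 km²

In the plate carrée (x = Rλ, y = Rφ), meridians are true-scale (h = 1) and parallels are stretched by k = sec φ.
Areal scale = h·k = 1 × sec φ; at 77.1°, h = 1.000, k = 4.479, so h·k = 4.479.
True area = apparent / (areal scale) = 243000 / 4.479 ≈ 54200 km².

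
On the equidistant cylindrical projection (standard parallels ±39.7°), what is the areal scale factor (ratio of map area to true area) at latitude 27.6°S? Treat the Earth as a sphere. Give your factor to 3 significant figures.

0.868

The equidistant cylindrical projection with φ₀ = 39.7° has h = 1 (meridians true) and k = cos φ₀ / cos φ along parallels.
Areal scale = h·k = 1 × cos φ₀ / cos φ; at 27.6°, h = 1.000, k = 0.8682, so h·k = 0.8682.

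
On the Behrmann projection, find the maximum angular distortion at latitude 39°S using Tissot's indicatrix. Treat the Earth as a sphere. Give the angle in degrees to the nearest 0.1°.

12.4°

The Behrmann projection is cylindrical equal-area with φ₀ = 30°. Cylindrical equal-area (φ₀ = 30°): h = cos φ / cos 30° along meridians, k = cos 30° / cos φ along parallels; h·k = 1.
At 39°: h = 0.8974, k = 1.114; principal scales a = 1.114, b = 0.8974.
sin(ω/2) = (a − b)/(a + b) = 0.2170/2.012 = 0.1079, so ω = 2 arcsin(0.1079) ≈ 12.4°.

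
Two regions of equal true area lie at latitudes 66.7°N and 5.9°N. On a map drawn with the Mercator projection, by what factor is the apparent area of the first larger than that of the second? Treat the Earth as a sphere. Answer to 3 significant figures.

6.32

Mercator is conformal with k = sec φ, so areal scale = k² = sec²φ.
At 66.7°: sec²(66.7°) = 1/0.3955² = 6.392.
At 5.9°: sec²(5.9°) = 1/0.9947² = 1.011.
Ratio = 6.392/1.011 = cos²(5.9°)/cos²(66.7°) ≈ 6.32.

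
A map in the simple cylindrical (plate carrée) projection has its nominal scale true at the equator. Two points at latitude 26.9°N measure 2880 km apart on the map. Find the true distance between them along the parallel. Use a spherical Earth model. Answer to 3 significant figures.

Plate carrée maps x = Rλ, y = Rφ. The meridian scale is h = 1 and the parallel scale is k = 1/cos φ = sec φ.
Along the parallel at 26.9°, map distances are exaggerated by k = sec 26.9° = 1.121.
True distance = 2880 / 1.121 = 2880 × cos 26.9° ≈ 2570 km.

2570 km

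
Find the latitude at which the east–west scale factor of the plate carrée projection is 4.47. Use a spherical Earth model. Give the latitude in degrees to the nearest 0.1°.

Plate carrée: h = 1, k = sec φ along parallels.
sec φ = 4.47  ⇒  cos φ = 0.2237  ⇒  φ ≈ 77.1°.

77.1°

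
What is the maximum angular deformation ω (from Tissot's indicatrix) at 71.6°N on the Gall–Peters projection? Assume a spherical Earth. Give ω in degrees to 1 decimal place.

Gall–Peters is a cylindrical equal-area projection with standard parallels at ±45°. Cylindrical equal-area (φ₀ = 45°): h = cos φ / cos 45° along meridians, k = cos 45° / cos φ along parallels; h·k = 1.
At 71.6°: h = 0.4464, k = 2.240; principal scales a = 2.240, b = 0.4464.
sin(ω/2) = (a − b)/(a + b) = 1.794/2.687 = 0.6677, so ω = 2 arcsin(0.6677) ≈ 83.8°.

83.8°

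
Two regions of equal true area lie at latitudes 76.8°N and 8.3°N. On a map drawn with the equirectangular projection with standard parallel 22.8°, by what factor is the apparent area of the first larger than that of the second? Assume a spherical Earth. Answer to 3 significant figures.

4.33

The equidistant cylindrical projection with φ₀ = 22.8° has h = 1 (meridians true) and k = cos φ₀ / cos φ along parallels.
Areal scale at 76.8°: h·k = 1.000 × 4.037 = 4.037.
Areal scale at 8.3°: h·k = 1.000 × 0.9316 = 0.9316.
Ratio = 4.037/0.9316 ≈ 4.33.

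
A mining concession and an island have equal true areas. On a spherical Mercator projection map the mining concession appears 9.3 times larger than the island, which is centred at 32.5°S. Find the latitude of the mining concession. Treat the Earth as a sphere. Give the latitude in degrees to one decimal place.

73.9°

For equal true areas on Mercator, apparent areas scale as sec²φ, so the ratio is cos²φ₂ / cos²φ₁.
cos²φ₂ / cos²φ₁ = 9.3  ⇒  cos φ₁ = cos 32.5° / √9.3 = 0.8434/3.050 = 0.2766.
φ₁ = arccos(0.2766) ≈ 73.9°.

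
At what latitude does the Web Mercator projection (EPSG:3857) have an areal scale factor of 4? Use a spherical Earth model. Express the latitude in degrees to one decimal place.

Mercator areal scale is sec²φ.
sec²φ = 4  ⇒  cos²φ = 0.2500  ⇒  cos φ = 0.5000.
φ = arccos(0.5000) ≈ 60.0°.

60.0°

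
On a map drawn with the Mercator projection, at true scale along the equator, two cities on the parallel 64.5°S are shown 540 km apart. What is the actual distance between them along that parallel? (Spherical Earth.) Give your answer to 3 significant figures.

232 km

Mercator is conformal, so the point scale is isotropic: h = k = sec φ = 1/cos φ.
Along the parallel at 64.5°, map distances are exaggerated by k = sec 64.5° = 2.323.
True distance = 540 / 2.323 = 540 × cos 64.5° ≈ 232 km.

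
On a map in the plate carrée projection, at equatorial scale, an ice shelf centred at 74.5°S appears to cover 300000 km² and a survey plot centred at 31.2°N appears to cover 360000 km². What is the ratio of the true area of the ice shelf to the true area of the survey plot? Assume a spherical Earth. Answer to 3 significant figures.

On the plate carrée, areal scale = h·k = 1 × sec φ, so true area = apparent × cos φ.
True area of ice shelf: 300000 × cos(74.5°) = 300000 × 0.2672 = 80170 km².
True area of survey plot: 360000 × cos(31.2°) = 360000 × 0.8554 = 307900 km².
Ratio = 80170 / 307900 ≈ 0.260.

0.260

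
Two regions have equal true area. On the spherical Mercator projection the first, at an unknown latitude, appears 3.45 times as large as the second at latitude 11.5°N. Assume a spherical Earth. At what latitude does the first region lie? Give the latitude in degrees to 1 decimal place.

58.2°

Mercator areal scale is sec²φ, so apparent-area ratio = sec²φ₁ / sec²φ₂ = cos²φ₂ / cos²φ₁.
cos²φ₂ / cos²φ₁ = 3.45  ⇒  cos φ₁ = cos 11.5° / √3.45 = 0.9799/1.857 = 0.5276.
φ₁ = arccos(0.5276) ≈ 58.2°.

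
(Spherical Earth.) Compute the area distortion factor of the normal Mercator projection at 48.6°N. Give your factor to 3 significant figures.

For Mercator, h = k = sec φ (a conformal cylindrical projection has a single point scale, 1/cos φ).
Areal scale = k² = sec²φ = 1/cos²(48.6°) = 1/0.6613² = 2.287.

2.29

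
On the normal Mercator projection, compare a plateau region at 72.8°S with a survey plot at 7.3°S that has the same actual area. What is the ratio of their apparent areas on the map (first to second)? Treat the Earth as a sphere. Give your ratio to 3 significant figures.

11.3

Mercator is conformal with k = sec φ, so areal scale = k² = sec²φ.
At 72.8°: sec²(72.8°) = 1/0.2957² = 11.44.
At 7.3°: sec²(7.3°) = 1/0.9919² = 1.016.
Ratio = 11.44/1.016 = cos²(7.3°)/cos²(72.8°) ≈ 11.3.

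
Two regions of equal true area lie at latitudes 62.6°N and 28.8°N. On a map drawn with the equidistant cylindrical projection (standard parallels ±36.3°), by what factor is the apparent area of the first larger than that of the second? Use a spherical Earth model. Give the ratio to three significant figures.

The equidistant cylindrical projection with φ₀ = 36.3° has h = 1 (meridians true) and k = cos φ₀ / cos φ along parallels.
Areal scale at 62.6°: h·k = 1.000 × 1.751 = 1.751.
Areal scale at 28.8°: h·k = 1.000 × 0.9197 = 0.9197.
Ratio = 1.751/0.9197 ≈ 1.90.

1.90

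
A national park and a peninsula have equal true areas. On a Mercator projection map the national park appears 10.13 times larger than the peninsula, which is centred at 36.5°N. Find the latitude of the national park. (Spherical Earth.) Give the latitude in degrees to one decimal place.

On Mercator, (apparent₁)/(apparent₂) = sec²φ₁ / sec²φ₂ when true areas are equal.
cos²φ₂ / cos²φ₁ = 10.13  ⇒  cos φ₁ = cos 36.5° / √10.13 = 0.8039/3.183 = 0.2526.
φ₁ = arccos(0.2526) ≈ 75.4°.

75.4°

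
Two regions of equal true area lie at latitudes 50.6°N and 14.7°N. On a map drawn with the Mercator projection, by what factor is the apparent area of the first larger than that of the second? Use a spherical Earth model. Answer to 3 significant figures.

2.32

Mercator areal scale is sec²φ.
At 50.6°: sec²(50.6°) = 1/0.6347² = 2.482.
At 14.7°: sec²(14.7°) = 1/0.9673² = 1.069.
Ratio = 2.482/1.069 = cos²(14.7°)/cos²(50.6°) ≈ 2.32.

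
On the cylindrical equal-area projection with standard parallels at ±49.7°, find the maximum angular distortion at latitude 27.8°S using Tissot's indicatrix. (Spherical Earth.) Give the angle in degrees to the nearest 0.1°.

Cylindrical equal-area (φ₀ = 49.7°): h = cos φ / cos 49.7° along meridians, k = cos 49.7° / cos φ along parallels; h·k = 1.
At 27.8°: h = 1.368, k = 0.7312; principal scales a = 1.368, b = 0.7312.
sin(ω/2) = (a − b)/(a + b) = 0.6365/2.099 = 0.3032, so ω = 2 arcsin(0.3032) ≈ 35.3°.

35.3°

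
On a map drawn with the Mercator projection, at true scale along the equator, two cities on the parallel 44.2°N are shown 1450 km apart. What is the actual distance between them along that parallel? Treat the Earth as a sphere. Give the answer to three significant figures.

For Mercator, h = k = sec φ (a conformal cylindrical projection has a single point scale, 1/cos φ).
Along the parallel at 44.2°, map distances are exaggerated by k = sec 44.2° = 1.395.
True distance = 1450 / 1.395 = 1450 × cos 44.2° ≈ 1040 km.

1040 km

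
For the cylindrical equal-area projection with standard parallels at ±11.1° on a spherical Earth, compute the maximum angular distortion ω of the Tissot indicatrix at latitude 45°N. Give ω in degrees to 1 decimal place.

36.9°

Cylindrical equal-area (φ₀ = 11.1°): h = cos φ / cos 11.1° along meridians, k = cos 11.1° / cos φ along parallels; h·k = 1.
At 45°: h = 0.7206, k = 1.388; principal scales a = 1.388, b = 0.7206.
sin(ω/2) = (a − b)/(a + b) = 0.6672/2.108 = 0.3164, so ω = 2 arcsin(0.3164) ≈ 36.9°.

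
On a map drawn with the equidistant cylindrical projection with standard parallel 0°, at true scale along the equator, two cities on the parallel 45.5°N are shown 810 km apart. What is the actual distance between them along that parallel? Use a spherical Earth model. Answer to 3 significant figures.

In the plate carrée (x = Rλ, y = Rφ), meridians are true-scale (h = 1) and parallels are stretched by k = sec φ.
Along the parallel at 45.5°, map distances are exaggerated by k = sec 45.5° = 1.427.
True distance = 810 / 1.427 = 810 × cos 45.5° ≈ 568 km.

568 km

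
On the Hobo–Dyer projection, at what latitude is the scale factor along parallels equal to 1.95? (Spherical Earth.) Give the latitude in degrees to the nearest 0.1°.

Hobo–Dyer is a cylindrical equal-area projection with standard parallels at ±37.5°. For cylindrical equal-area with standard parallel φ₀, h = cos φ / cos φ₀ and k = cos φ₀ / cos φ, so h·k = 1.
k = cos φ₀ / cos φ = 1.95  ⇒  cos φ = cos 37.5° / 1.95 = 0.4068.
φ = arccos(0.4068) ≈ 66.0°.

66.0°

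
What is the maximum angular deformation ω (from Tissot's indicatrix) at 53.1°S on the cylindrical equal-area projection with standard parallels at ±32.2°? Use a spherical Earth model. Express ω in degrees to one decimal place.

A cylindrical equal-area projection with standard parallel φ₀ has meridian scale h = cos φ / cos φ₀ and parallel scale k = cos φ₀ / cos φ (so areas are preserved, h·k = 1).
At 53.1°: h = 0.7096, k = 1.409; principal scales a = 1.409, b = 0.7096.
sin(ω/2) = (a − b)/(a + b) = 0.6998/2.119 = 0.3303, so ω = 2 arcsin(0.3303) ≈ 38.6°.

38.6°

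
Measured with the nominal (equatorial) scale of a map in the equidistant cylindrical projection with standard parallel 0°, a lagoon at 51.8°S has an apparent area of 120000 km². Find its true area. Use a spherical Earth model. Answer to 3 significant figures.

For the equirectangular projection with φ₀ = 0 (plate carrée), h = 1 along meridians and k = sec φ along parallels.
Areal scale = h·k = 1 × sec φ; at 51.8°, h = 1.000, k = 1.617, so h·k = 1.617.
True area = apparent / (areal scale) = 120000 / 1.617 ≈ 74200 km².

74200 km²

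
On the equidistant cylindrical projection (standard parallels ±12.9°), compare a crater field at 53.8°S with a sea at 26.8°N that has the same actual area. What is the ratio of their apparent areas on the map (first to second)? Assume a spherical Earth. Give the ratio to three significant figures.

1.51

With standard parallel φ₀ = 12.9°, the equirectangular projection gives x = Rλ cos φ₀, y = Rφ, so h = 1 and k = cos 12.9° / cos φ.
Areal scale at 53.8°: h·k = 1.000 × 1.650 = 1.650.
Areal scale at 26.8°: h·k = 1.000 × 1.092 = 1.092.
Ratio = 1.650/1.092 ≈ 1.51.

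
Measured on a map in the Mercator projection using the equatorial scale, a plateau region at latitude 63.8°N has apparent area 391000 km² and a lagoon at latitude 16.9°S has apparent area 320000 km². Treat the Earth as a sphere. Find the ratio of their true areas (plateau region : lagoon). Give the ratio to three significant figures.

Mercator's areal exaggeration is sec²φ; hence true area = (apparent area) · cos²φ.
True area of plateau region: 391000 × cos²(63.8°) = 391000 × 0.1949 = 76220 km².
True area of lagoon: 320000 × cos²(16.9°) = 320000 × 0.9155 = 293000 km².
Ratio = 76220 / 293000 ≈ 0.260.

0.260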